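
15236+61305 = 76541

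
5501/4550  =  1 + 951/4550 = 1.21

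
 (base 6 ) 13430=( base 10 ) 2106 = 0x83a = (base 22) 47g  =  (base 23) 3md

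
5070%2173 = 724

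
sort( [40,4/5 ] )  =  [ 4/5,40 ]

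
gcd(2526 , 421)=421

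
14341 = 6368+7973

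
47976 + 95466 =143442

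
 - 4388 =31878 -36266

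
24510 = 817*30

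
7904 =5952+1952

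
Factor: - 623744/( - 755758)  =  704/853 = 2^6*11^1*853^( - 1)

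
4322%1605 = 1112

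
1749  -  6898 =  - 5149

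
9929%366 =47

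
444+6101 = 6545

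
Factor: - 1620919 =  - 1093^1 * 1483^1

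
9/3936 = 3/1312= 0.00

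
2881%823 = 412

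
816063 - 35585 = 780478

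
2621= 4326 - 1705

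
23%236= 23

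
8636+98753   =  107389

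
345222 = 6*57537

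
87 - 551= - 464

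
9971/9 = 9971/9 = 1107.89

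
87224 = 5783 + 81441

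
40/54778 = 20/27389=0.00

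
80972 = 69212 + 11760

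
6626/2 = 3313 = 3313.00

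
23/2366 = 23/2366 = 0.01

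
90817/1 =90817 = 90817.00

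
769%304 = 161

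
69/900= 23/300 = 0.08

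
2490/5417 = 2490/5417 = 0.46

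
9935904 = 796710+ 9139194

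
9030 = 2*4515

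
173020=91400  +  81620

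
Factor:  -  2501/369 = -61/9 = - 3^ (- 2)* 61^1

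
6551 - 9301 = -2750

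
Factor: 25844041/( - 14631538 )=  - 2^(-1 ) * 71^( - 1 )*167^( - 1 ) * 617^( - 1 )*2531^1*10211^1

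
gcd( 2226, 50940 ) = 6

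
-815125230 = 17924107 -833049337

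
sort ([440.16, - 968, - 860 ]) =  [ - 968, - 860,440.16]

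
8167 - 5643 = 2524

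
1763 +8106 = 9869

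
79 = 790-711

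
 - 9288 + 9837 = 549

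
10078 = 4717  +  5361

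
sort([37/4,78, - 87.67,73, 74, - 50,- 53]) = [- 87.67, - 53,- 50,  37/4, 73,74, 78 ]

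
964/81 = 11+73/81 = 11.90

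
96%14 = 12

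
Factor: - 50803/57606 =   -  2^( - 1)*3^( - 1)*101^1*503^1*9601^(  -  1)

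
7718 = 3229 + 4489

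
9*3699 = 33291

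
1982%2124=1982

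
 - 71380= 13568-84948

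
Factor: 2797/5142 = 2^( - 1)*3^(-1)*857^ (- 1)*2797^1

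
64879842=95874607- 30994765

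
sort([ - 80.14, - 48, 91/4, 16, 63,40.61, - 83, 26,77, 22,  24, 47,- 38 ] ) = [ - 83, - 80.14,  -  48, - 38,  16, 22,91/4, 24, 26,40.61,47, 63 , 77]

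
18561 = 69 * 269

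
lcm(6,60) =60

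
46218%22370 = 1478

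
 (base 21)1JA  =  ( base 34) P0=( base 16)352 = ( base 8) 1522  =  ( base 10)850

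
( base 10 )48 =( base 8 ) 60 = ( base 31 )1H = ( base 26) 1M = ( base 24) 20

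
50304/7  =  7186 + 2/7 = 7186.29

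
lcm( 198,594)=594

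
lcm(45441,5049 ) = 45441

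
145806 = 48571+97235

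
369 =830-461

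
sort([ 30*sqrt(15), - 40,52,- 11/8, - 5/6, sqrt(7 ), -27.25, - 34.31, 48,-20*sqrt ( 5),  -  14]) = [ - 20*sqrt(5 ),-40, - 34.31, - 27.25, - 14, - 11/8,-5/6, sqrt(7), 48, 52 , 30*sqrt(15) ]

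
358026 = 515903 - 157877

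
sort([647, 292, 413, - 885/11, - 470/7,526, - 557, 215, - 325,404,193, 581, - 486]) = [  -  557,-486, - 325,-885/11, - 470/7, 193 , 215, 292, 404,413, 526, 581,647]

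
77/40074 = 77/40074 =0.00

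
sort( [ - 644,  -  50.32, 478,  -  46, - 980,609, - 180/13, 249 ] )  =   [ - 980, - 644,-50.32, - 46 , - 180/13, 249,  478, 609]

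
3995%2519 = 1476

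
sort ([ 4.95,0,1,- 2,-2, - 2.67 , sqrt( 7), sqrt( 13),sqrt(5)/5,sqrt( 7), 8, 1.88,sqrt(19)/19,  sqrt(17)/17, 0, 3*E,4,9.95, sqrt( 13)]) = [-2.67, - 2, - 2, 0,  0,sqrt(19)/19,sqrt(17) /17  ,  sqrt( 5)/5,1, 1.88,sqrt ( 7),sqrt( 7 ),  sqrt( 13), sqrt( 13),4,4.95,8,3*E,9.95]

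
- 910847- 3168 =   -  914015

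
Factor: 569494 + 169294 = 738788 = 2^2*191^1*967^1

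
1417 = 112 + 1305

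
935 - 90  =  845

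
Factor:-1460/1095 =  - 4/3 = -2^2*3^(-1)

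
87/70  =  87/70 = 1.24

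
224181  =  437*513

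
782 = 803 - 21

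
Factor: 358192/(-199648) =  - 2^( - 1)*17^( - 1) * 61^1= - 61/34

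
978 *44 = 43032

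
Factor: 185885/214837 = 5^1* 113^1 * 653^(-1)  =  565/653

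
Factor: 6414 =2^1*3^1 * 1069^1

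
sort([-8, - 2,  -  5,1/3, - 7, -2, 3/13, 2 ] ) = [ -8,-7,  -  5, - 2 ,  -  2,3/13, 1/3,2]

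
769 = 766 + 3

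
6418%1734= 1216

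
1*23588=23588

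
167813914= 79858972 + 87954942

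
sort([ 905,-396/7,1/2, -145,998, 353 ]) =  [-145,  -  396/7,1/2, 353,905,998]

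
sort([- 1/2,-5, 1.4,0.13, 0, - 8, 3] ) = [  -  8,-5, - 1/2 , 0,0.13, 1.4, 3] 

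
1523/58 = 26 + 15/58   =  26.26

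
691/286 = 691/286  =  2.42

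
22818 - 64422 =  - 41604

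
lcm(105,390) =2730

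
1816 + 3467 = 5283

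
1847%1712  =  135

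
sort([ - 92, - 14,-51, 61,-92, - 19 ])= [ - 92 , - 92,  -  51, - 19, - 14, 61] 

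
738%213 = 99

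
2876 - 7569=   -4693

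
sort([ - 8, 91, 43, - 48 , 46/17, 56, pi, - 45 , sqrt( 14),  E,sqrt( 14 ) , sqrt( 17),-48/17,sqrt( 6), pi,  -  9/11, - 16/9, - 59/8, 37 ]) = [ - 48, - 45, - 8, - 59/8,- 48/17, - 16/9,-9/11 , sqrt ( 6 ), 46/17, E,pi, pi, sqrt(14), sqrt( 14), sqrt(17), 37,43,56,91 ] 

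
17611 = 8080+9531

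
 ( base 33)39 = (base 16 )6C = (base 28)3O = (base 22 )4K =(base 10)108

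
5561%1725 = 386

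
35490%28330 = 7160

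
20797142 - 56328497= - 35531355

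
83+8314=8397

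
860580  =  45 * 19124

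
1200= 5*240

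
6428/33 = 6428/33  =  194.79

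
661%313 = 35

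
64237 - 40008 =24229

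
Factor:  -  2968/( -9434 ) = 28/89 =2^2*7^1*89^( -1) 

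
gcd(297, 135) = 27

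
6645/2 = 6645/2 =3322.50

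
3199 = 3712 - 513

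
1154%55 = 54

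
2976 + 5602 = 8578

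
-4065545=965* ( - 4213)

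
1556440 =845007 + 711433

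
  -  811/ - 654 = 811/654 = 1.24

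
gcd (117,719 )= 1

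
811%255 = 46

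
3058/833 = 3058/833 = 3.67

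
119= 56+63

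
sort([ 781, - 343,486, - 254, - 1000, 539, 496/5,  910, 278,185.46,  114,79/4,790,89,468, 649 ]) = [ - 1000, - 343, - 254,79/4, 89,496/5, 114,  185.46, 278,468,486,539 , 649, 781, 790,910] 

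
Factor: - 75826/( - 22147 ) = 2^1 * 31^1 * 1223^1*22147^( - 1)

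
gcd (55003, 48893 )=13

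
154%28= 14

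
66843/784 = 85 + 29/112 = 85.26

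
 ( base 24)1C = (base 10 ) 36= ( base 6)100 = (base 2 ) 100100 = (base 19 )1H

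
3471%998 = 477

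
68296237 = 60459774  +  7836463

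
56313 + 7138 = 63451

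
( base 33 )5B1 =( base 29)6Q9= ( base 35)4py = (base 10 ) 5809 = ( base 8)13261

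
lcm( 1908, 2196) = 116388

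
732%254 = 224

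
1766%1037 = 729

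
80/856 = 10/107 = 0.09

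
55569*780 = 43343820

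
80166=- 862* (- 93) 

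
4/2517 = 4/2517 = 0.00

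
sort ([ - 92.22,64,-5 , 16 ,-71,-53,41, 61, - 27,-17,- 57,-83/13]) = [-92.22,  -  71, - 57, - 53,-27, - 17, - 83/13,  -  5, 16,41,61, 64]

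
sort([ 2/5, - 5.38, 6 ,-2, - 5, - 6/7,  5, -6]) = [ - 6, - 5.38, - 5, - 2, - 6/7,2/5,5,6 ] 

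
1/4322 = 1/4322 = 0.00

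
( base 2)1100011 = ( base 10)99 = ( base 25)3O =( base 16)63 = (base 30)39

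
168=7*24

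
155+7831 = 7986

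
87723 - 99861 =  - 12138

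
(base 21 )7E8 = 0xD3D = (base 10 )3389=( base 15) 100E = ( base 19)977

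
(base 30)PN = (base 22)1d3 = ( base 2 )1100000101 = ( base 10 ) 773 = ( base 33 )NE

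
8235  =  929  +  7306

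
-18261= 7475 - 25736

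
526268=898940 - 372672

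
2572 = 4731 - 2159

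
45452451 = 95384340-49931889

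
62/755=62/755 = 0.08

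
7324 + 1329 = 8653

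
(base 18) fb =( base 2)100011001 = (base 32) 8p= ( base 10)281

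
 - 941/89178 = - 1 + 88237/89178 = - 0.01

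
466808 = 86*5428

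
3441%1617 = 207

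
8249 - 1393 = 6856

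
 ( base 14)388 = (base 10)708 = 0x2c4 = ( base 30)NI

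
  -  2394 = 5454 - 7848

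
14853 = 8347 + 6506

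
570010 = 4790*119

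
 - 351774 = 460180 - 811954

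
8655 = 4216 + 4439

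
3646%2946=700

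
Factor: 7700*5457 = 2^2 * 3^1*5^2*7^1*11^1*17^1*107^1  =  42018900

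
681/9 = 227/3 = 75.67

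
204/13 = 204/13 = 15.69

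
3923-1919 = 2004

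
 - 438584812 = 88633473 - 527218285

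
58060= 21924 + 36136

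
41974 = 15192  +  26782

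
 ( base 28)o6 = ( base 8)1246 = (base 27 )p3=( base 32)L6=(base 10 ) 678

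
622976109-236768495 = 386207614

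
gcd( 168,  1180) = 4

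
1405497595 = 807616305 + 597881290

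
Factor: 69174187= 69174187^1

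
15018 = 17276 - 2258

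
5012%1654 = 50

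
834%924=834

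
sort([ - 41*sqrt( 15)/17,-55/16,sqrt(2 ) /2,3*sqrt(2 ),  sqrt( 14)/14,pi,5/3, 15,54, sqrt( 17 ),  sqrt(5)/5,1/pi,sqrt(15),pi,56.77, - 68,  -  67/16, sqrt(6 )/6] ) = [ - 68, - 41 * sqrt( 15)/17, - 67/16,-55/16, sqrt( 14)/14,1/pi, sqrt( 6)/6,sqrt(  5)/5 , sqrt (2 ) /2 , 5/3,pi, pi, sqrt( 15), sqrt( 17 ), 3*sqrt( 2)  ,  15,54,56.77]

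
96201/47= 2046 + 39/47 = 2046.83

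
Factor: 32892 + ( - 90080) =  - 2^2*17^1*29^2 = - 57188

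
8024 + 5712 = 13736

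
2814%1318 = 178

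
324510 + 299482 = 623992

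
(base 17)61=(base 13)7C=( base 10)103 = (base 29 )3g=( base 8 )147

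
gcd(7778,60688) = 2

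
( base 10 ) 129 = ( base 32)41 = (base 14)93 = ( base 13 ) 9C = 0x81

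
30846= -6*( - 5141 ) 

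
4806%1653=1500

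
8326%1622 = 216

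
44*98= 4312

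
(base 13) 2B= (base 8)45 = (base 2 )100101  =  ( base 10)37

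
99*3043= 301257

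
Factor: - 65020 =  - 2^2*5^1 * 3251^1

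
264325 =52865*5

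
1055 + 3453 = 4508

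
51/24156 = 17/8052 = 0.00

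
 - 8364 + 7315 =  - 1049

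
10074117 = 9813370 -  - 260747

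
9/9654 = 3/3218 = 0.00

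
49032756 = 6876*7131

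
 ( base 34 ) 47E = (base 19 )d9c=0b1001100001100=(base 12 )29a4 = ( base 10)4876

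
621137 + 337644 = 958781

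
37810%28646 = 9164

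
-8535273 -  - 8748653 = 213380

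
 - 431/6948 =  - 431/6948 = - 0.06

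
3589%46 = 1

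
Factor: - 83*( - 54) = 4482 = 2^1*3^3*83^1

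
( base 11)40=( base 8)54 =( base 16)2C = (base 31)1d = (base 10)44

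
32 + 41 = 73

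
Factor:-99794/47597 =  - 2^1*11^( - 1) * 41^1*  1217^1 *4327^ ( - 1) 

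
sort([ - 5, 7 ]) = [ - 5 , 7]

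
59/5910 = 59/5910=   0.01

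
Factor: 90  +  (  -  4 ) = 86=2^1*43^1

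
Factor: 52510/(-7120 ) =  -2^( - 3 )*59^1 = - 59/8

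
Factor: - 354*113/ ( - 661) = 40002/661  =  2^1 * 3^1*59^1*113^1*661^( - 1 ) 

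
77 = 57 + 20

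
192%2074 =192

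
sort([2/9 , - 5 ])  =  [ - 5 , 2/9 ]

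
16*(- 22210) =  - 355360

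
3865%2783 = 1082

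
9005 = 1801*5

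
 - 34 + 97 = 63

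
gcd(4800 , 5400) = 600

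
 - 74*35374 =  - 2617676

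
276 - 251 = 25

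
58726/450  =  130 + 113/225  =  130.50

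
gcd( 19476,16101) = 9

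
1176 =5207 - 4031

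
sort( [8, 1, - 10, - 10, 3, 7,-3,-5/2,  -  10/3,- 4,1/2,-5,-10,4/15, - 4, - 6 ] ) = [ -10, -10,- 10, - 6,  -  5,-4,-4, - 10/3,  -  3, - 5/2, 4/15,  1/2, 1, 3,7, 8] 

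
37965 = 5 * 7593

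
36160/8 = 4520 = 4520.00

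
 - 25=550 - 575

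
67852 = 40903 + 26949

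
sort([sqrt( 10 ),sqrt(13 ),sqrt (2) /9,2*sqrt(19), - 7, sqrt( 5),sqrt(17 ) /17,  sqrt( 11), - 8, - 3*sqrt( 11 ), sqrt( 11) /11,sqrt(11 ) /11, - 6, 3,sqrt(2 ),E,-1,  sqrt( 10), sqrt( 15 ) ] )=[-3*sqrt( 11),-8, - 7,-6, - 1,  sqrt(2) /9,sqrt(17)/17,sqrt( 11)/11, sqrt( 11)/11,sqrt( 2 ),sqrt(5), E,3,  sqrt(10), sqrt( 10), sqrt( 11),sqrt( 13),sqrt (15 ),2  *  sqrt(19 ) ] 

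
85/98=85/98 = 0.87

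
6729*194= 1305426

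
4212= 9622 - 5410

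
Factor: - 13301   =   - 47^1*283^1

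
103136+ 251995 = 355131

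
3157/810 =3157/810= 3.90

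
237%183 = 54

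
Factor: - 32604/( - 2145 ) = 76/5 = 2^2 * 5^ ( - 1)*19^1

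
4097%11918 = 4097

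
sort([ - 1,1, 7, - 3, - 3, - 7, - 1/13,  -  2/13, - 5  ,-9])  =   [ - 9, - 7, - 5, - 3, - 3, - 1, - 2/13, - 1/13, 1,7]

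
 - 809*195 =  - 157755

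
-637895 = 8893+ - 646788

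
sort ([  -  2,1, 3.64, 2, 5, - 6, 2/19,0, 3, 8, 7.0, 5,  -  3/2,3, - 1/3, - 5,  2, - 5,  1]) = [ - 6, - 5, - 5, - 2, - 3/2, - 1/3,0,2/19, 1, 1,  2,2,3 , 3, 3.64, 5, 5  ,  7.0, 8] 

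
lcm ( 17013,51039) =51039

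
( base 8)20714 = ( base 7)34140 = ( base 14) 3220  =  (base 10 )8652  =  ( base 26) ckk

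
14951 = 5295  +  9656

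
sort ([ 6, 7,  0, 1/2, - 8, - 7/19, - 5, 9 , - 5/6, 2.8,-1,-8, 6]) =[ - 8 , - 8  , - 5, - 1, - 5/6, - 7/19, 0, 1/2, 2.8, 6,  6, 7,  9 ] 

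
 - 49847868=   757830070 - 807677938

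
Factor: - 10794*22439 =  - 2^1*3^1 * 7^1*19^1*257^1* 1181^1= -242206566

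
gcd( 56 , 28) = 28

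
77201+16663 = 93864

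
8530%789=640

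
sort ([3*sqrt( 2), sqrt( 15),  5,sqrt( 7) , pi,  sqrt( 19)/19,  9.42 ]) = [sqrt( 19 )/19,  sqrt(7),  pi,sqrt ( 15),3 * sqrt ( 2 ),  5,9.42]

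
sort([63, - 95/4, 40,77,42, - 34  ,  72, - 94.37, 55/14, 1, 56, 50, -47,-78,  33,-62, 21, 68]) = [ - 94.37, - 78,-62,-47, - 34,-95/4  ,  1, 55/14 , 21,33,  40, 42 , 50, 56,63,68, 72, 77 ]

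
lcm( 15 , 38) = 570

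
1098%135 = 18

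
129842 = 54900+74942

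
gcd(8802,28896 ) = 6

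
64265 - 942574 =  - 878309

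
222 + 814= 1036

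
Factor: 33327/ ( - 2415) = - 69/5 = - 3^1*5^ ( - 1)*23^1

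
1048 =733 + 315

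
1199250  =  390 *3075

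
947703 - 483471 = 464232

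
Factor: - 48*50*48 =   -  2^9*3^2* 5^2 =- 115200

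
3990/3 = 1330= 1330.00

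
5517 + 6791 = 12308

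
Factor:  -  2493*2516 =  - 2^2*3^2*17^1 * 37^1*277^1 = - 6272388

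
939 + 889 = 1828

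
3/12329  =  3/12329 =0.00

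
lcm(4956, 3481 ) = 292404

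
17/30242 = 17/30242 = 0.00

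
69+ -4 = 65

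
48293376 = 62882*768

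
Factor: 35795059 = 47^1*761597^1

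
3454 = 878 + 2576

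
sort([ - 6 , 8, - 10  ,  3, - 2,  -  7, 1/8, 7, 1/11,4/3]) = [ - 10 ,- 7, - 6,-2, 1/11 , 1/8 , 4/3,3 , 7, 8]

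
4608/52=88 + 8/13 = 88.62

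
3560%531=374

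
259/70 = 37/10 = 3.70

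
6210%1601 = 1407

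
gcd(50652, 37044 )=756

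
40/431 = 40/431 = 0.09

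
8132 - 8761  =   - 629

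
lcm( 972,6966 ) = 41796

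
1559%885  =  674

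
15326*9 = 137934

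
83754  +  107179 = 190933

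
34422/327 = 11474/109 = 105.27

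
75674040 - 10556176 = 65117864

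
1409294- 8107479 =-6698185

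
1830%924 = 906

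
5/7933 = 5/7933 =0.00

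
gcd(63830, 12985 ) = 5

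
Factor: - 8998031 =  - 7^1*59^1*21787^1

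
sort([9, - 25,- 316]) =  [ - 316, - 25, 9 ]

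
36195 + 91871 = 128066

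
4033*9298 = 37498834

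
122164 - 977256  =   - 855092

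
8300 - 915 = 7385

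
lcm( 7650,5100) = 15300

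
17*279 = 4743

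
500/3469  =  500/3469 = 0.14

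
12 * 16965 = 203580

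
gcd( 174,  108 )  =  6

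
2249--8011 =10260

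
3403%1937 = 1466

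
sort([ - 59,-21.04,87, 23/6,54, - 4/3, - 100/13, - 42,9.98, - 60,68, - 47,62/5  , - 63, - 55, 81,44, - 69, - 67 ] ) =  [-69,-67, - 63, - 60, - 59, - 55, - 47, - 42,  -  21.04, - 100/13, - 4/3, 23/6,9.98, 62/5,44 , 54,68,81, 87]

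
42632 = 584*73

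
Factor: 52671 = 3^1*97^1 * 181^1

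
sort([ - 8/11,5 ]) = [ - 8/11,5]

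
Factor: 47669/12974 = 2^(-1 )*13^( - 1)*73^1* 499^( - 1)*653^1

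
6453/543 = 11 + 160/181 = 11.88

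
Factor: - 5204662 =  - 2^1 * 2602331^1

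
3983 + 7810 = 11793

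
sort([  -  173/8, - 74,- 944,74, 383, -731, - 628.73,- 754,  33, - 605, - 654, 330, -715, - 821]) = [- 944, - 821, - 754 , - 731 , - 715 ,  -  654,  -  628.73, - 605 , - 74 , - 173/8, 33,74,330, 383]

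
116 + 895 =1011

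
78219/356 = 219 + 255/356 = 219.72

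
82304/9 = 82304/9 = 9144.89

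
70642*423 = 29881566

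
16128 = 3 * 5376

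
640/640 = 1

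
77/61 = 1 + 16/61 = 1.26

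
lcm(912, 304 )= 912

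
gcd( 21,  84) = 21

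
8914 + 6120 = 15034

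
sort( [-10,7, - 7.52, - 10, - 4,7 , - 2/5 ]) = [ - 10, - 10,  -  7.52, - 4, - 2/5,7, 7] 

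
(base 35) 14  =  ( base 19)21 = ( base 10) 39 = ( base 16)27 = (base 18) 23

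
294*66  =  19404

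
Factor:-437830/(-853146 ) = 3^(-3)*5^1*7^(  -  1) * 37^(-1 )*61^( - 1)*43783^1 = 218915/426573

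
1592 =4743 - 3151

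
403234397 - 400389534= 2844863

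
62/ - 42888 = - 31/21444 =- 0.00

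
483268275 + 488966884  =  972235159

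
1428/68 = 21 = 21.00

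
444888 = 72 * 6179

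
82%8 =2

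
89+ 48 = 137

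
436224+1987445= 2423669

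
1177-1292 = - 115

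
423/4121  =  423/4121 = 0.10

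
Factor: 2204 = 2^2*19^1*29^1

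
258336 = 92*2808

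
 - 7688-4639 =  - 12327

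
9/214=9/214= 0.04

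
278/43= 278/43 = 6.47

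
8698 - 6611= 2087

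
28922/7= 4131 + 5/7 = 4131.71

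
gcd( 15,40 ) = 5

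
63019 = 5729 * 11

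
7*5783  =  40481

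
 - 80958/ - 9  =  26986/3 = 8995.33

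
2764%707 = 643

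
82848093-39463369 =43384724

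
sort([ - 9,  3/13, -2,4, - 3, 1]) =[ - 9,- 3, - 2,3/13, 1,4 ]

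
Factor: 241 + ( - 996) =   -  755 = -5^1*151^1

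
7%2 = 1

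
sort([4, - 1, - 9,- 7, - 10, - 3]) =[  -  10, - 9, -7 , - 3 , - 1 , 4 ]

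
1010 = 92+918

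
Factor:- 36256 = -2^5*11^1*103^1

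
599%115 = 24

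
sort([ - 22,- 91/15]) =[- 22, - 91/15]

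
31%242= 31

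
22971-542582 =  - 519611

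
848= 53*16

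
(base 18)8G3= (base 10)2883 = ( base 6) 21203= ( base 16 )B43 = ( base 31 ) 300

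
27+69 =96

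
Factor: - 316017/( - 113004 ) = 481/172 = 2^ ( - 2 )*13^1*37^1*43^( - 1 ) 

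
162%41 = 39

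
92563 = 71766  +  20797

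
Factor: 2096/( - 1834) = - 2^3*7^(-1) = - 8/7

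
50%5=0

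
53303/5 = 10660+3/5 = 10660.60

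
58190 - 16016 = 42174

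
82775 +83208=165983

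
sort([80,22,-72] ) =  [ - 72,22,80]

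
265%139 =126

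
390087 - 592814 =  - 202727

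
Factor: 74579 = 17^1  *  41^1 * 107^1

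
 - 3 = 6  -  9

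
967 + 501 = 1468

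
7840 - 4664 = 3176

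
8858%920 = 578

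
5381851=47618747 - 42236896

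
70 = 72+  - 2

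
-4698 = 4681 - 9379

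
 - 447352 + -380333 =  - 827685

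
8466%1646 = 236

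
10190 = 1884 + 8306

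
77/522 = 77/522 = 0.15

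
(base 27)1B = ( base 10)38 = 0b100110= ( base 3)1102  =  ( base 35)13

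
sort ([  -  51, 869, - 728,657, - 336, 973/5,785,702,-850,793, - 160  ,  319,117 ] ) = [ -850, - 728, - 336, - 160,-51,117, 973/5, 319, 657, 702,785, 793, 869 ] 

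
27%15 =12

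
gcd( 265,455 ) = 5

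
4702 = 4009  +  693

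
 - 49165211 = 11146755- 60311966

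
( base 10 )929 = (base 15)41e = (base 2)1110100001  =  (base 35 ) QJ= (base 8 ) 1641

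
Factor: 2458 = 2^1*1229^1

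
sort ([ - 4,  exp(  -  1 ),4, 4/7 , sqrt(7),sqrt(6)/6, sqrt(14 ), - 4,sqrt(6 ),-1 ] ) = [ - 4 , - 4, - 1,exp( - 1),sqrt( 6 ) /6,4/7,  sqrt(6 ), sqrt( 7), sqrt(14),4]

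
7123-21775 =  - 14652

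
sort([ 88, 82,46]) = [ 46,  82, 88]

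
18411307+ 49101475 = 67512782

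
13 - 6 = 7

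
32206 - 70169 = -37963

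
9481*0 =0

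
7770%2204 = 1158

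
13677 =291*47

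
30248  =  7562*4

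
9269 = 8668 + 601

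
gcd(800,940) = 20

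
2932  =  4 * 733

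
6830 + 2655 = 9485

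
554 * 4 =2216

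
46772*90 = 4209480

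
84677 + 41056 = 125733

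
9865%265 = 60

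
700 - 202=498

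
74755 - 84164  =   - 9409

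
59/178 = 59/178 = 0.33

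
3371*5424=18284304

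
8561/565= 15 + 86/565 = 15.15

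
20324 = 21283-959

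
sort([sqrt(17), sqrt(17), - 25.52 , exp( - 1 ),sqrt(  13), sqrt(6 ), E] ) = [ - 25.52, exp (-1),sqrt(6 ) , E,sqrt( 13),sqrt(17)  ,  sqrt (17 )] 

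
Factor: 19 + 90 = 109^1 = 109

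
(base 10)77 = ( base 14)57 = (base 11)70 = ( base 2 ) 1001101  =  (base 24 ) 35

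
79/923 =79/923=0.09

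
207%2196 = 207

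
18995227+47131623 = 66126850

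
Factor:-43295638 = -2^1 * 103^1*210173^1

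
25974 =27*962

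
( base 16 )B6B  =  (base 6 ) 21311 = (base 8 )5553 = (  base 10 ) 2923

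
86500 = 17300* 5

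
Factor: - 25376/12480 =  - 2^( - 1)*3^( - 1)*5^( - 1 )*61^1 = - 61/30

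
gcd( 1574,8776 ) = 2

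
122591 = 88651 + 33940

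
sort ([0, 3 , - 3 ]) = [-3, 0, 3 ] 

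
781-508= 273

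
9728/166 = 4864/83  =  58.60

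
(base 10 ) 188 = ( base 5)1223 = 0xBC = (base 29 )6e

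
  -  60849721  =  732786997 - 793636718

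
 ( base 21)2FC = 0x4b9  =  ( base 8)2271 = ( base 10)1209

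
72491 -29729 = 42762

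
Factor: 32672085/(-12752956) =  -  2^ ( - 2)*3^1*5^1*2178139^1*3188239^( - 1 )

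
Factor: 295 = 5^1*59^1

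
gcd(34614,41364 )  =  54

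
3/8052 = 1/2684  =  0.00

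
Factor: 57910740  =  2^2*3^1 * 5^1*965179^1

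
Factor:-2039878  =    -  2^1*19^1 *53681^1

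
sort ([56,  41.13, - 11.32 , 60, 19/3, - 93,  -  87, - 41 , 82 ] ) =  [ - 93, - 87, - 41 , - 11.32,  19/3, 41.13,  56 , 60,82]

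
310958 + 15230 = 326188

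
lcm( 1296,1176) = 63504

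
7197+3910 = 11107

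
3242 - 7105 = -3863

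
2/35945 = 2/35945= 0.00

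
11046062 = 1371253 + 9674809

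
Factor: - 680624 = -2^4*7^1*59^1*103^1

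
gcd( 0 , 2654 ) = 2654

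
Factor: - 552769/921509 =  - 7^2*29^1*71^ ( - 1 )*389^1*12979^ (- 1) 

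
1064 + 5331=6395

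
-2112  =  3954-6066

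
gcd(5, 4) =1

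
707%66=47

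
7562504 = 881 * 8584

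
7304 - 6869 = 435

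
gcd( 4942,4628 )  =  2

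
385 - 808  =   - 423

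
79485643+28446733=107932376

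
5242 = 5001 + 241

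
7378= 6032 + 1346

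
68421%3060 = 1101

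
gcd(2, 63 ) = 1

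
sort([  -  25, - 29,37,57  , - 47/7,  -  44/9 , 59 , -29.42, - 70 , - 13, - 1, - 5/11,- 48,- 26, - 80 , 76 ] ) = [  -  80, - 70, - 48,-29.42 ,-29, - 26 ,-25, - 13, - 47/7, - 44/9, - 1, - 5/11 , 37, 57, 59, 76]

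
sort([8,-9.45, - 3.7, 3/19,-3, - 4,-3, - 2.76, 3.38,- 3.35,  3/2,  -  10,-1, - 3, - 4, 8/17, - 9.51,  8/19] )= [ - 10, - 9.51, - 9.45, - 4,-4, - 3.7,-3.35,-3,  -  3, - 3,-2.76, - 1, 3/19, 8/19,8/17,3/2,  3.38,  8]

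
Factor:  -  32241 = -3^1*11^1*977^1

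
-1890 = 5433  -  7323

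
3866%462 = 170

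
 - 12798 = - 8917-3881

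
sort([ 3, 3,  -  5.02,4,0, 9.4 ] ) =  [ - 5.02, 0, 3, 3 , 4 , 9.4 ] 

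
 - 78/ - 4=39/2=19.50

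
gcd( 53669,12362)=7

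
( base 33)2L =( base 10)87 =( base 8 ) 127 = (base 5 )322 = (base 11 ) 7A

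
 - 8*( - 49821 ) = 398568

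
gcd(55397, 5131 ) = 1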